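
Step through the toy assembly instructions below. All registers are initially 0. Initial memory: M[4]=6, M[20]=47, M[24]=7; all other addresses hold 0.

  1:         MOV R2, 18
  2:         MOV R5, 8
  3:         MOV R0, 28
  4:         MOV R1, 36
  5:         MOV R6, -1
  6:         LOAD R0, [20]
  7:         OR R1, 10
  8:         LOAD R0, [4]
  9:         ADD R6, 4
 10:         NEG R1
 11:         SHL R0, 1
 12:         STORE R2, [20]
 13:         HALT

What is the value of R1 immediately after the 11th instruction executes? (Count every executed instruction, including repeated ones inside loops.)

-46

after MOV R2, 18: R2=18
after MOV R5, 8: R5=8
after MOV R0, 28: R0=28
after MOV R1, 36: R1=36
after MOV R6, -1: R6=-1
after LOAD R0, [20]: R0=M[20]=47
after OR R1, 10: R1=36|10=46
after LOAD R0, [4]: R0=M[4]=6
after ADD R6, 4: R6=(-1)+4=3
after NEG R1: R1=-(46)=-46
after SHL R0, 1: R0=6<<1=12
After step 11: R1 = -46.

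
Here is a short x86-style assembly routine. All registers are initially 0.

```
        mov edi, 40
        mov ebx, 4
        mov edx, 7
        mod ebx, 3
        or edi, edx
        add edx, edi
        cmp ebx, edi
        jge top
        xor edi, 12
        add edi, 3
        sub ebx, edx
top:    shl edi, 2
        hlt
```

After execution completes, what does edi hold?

after mov edi, 40: edi=40
after mov ebx, 4: ebx=4
after mov edx, 7: edx=7
after mod ebx, 3: ebx=4%3=1
after or edi, edx: edi=40|7=47
after add edx, edi: edx=7+47=54
cmp ebx, edi  (cmp 1,47)
jge top: not taken
after xor edi, 12: edi=47^12=35
after add edi, 3: edi=35+3=38
after sub ebx, edx: ebx=1-54=-53
after shl edi, 2: edi=38<<2=152
halt.

152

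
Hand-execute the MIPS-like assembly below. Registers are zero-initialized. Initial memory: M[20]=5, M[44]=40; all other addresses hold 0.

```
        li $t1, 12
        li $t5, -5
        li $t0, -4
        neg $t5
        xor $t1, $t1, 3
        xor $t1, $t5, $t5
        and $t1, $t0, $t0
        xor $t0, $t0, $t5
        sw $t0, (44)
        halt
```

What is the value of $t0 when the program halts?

li $t1, 12 → $t1=12
li $t5, -5 → $t5=-5
li $t0, -4 → $t0=-4
neg $t5 → $t5=-(-5)=5
xor $t1, $t1, 3 → $t1=12^3=15
xor $t1, $t5, $t5 → $t1=5^5=0
and $t1, $t0, $t0 → $t1=(-4)&(-4)=-4
xor $t0, $t0, $t5 → $t0=(-4)^5=-7
sw $t0, (44) → M[44]=-7
halt.

-7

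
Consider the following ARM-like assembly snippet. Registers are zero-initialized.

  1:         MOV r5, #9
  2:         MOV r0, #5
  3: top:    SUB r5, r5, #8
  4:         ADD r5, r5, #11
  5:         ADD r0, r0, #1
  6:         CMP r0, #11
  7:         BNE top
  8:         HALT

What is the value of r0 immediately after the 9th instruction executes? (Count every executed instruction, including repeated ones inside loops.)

after MOV r5, #9: r5=9
after MOV r0, #5: r0=5
after SUB r5, r5, #8: r5=9-8=1
after ADD r5, r5, #11: r5=1+11=12
after ADD r0, r0, #1: r0=5+1=6
CMP r0, #11  (cmp 6,11)
BNE top: taken
after SUB r5, r5, #8: r5=12-8=4
after ADD r5, r5, #11: r5=4+11=15
After step 9: r0 = 6.

6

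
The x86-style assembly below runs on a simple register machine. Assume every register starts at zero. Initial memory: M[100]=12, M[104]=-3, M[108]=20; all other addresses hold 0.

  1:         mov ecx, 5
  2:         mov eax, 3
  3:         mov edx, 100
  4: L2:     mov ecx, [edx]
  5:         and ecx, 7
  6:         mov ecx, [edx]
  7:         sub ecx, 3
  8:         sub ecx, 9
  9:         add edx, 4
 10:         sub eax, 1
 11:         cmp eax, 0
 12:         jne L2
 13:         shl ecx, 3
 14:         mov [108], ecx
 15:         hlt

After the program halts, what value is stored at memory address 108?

after mov ecx, 5: ecx=5
after mov eax, 3: eax=3
after mov edx, 100: edx=100
after mov ecx, [edx]: ecx=M[100]=12
after and ecx, 7: ecx=12&7=4
after mov ecx, [edx]: ecx=M[100]=12
after sub ecx, 3: ecx=12-3=9
after sub ecx, 9: ecx=9-9=0
after add edx, 4: edx=100+4=104
after sub eax, 1: eax=3-1=2
cmp eax, 0  (cmp 2,0)
jne L2: taken
after mov ecx, [edx]: ecx=M[104]=-3
after and ecx, 7: ecx=(-3)&7=5
after mov ecx, [edx]: ecx=M[104]=-3
after sub ecx, 3: ecx=(-3)-3=-6
after sub ecx, 9: ecx=(-6)-9=-15
after add edx, 4: edx=104+4=108
after sub eax, 1: eax=2-1=1
cmp eax, 0  (cmp 1,0)
jne L2: taken
after mov ecx, [edx]: ecx=M[108]=20
after and ecx, 7: ecx=20&7=4
after mov ecx, [edx]: ecx=M[108]=20
after sub ecx, 3: ecx=20-3=17
after sub ecx, 9: ecx=17-9=8
after add edx, 4: edx=108+4=112
after sub eax, 1: eax=1-1=0
cmp eax, 0  (cmp 0,0)
jne L2: not taken
after shl ecx, 3: ecx=8<<3=64
mov [108], ecx → M[108]=64
halt.

64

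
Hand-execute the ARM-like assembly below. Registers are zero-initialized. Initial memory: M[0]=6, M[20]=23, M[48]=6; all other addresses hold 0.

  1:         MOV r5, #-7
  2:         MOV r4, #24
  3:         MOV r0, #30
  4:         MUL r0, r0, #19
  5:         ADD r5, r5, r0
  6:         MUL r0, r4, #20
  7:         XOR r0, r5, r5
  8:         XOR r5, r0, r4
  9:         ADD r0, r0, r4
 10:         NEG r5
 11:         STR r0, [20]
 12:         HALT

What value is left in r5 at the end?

-24

r5=-7
r4=24
r0=30
r0=30*19=570
r5=(-7)+570=563
r0=24*20=480
r0=563^563=0
r5=0^24=24
r0=0+24=24
r5=-(24)=-24
STR r0, [20] → M[20]=24
halt.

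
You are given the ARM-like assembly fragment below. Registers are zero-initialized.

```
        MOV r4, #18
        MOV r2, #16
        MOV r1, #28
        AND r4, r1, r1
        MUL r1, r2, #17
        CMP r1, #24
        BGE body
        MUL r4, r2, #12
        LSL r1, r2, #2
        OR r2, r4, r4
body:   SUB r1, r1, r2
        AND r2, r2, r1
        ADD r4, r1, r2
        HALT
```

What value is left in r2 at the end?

r4=18
r2=16
r1=28
r4=28&28=28
r1=16*17=272
CMP r1, #24  (cmp 272,24)
BGE body: taken
r1=272-16=256
r2=16&256=0
r4=256+0=256
halt.

0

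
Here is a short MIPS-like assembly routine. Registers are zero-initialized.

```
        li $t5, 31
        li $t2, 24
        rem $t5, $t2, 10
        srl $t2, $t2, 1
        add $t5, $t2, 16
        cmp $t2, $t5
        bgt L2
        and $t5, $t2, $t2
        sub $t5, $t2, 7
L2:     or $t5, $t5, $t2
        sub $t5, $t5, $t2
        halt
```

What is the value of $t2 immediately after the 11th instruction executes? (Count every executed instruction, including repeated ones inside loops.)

12

after li $t5, 31: $t5=31
after li $t2, 24: $t2=24
after rem $t5, $t2, 10: $t5=24%10=4
after srl $t2, $t2, 1: $t2=24>>1=12
after add $t5, $t2, 16: $t5=12+16=28
cmp $t2, $t5  (cmp 12,28)
bgt L2: not taken
after and $t5, $t2, $t2: $t5=12&12=12
after sub $t5, $t2, 7: $t5=12-7=5
after or $t5, $t5, $t2: $t5=5|12=13
after sub $t5, $t5, $t2: $t5=13-12=1
After step 11: $t2 = 12.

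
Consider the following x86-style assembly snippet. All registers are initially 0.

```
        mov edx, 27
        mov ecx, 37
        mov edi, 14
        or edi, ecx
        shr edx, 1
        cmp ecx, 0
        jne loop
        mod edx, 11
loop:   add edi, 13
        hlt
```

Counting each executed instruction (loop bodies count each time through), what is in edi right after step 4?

47

edx=27
ecx=37
edi=14
edi=14|37=47
After step 4: edi = 47.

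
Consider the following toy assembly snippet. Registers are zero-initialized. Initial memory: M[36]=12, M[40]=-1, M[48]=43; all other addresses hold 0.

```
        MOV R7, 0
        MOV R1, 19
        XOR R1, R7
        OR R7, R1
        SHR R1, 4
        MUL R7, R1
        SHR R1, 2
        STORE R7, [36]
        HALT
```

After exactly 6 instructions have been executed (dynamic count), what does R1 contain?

after MOV R7, 0: R7=0
after MOV R1, 19: R1=19
after XOR R1, R7: R1=19^0=19
after OR R7, R1: R7=0|19=19
after SHR R1, 4: R1=19>>4=1
after MUL R7, R1: R7=19*1=19
After step 6: R1 = 1.

1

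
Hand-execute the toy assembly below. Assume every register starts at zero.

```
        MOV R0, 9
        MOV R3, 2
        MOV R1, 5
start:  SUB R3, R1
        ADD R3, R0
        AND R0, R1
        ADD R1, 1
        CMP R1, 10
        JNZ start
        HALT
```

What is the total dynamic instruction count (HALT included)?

R0=9
R3=2
R1=5
R3=2-5=-3
R3=(-3)+9=6
R0=9&5=1
R1=5+1=6
CMP R1, 10  (cmp 6,10)
JNZ start: taken
R3=6-6=0
R3=0+1=1
R0=1&6=0
R1=6+1=7
CMP R1, 10  (cmp 7,10)
JNZ start: taken
R3=1-7=-6
R3=(-6)+0=-6
R0=0&7=0
R1=7+1=8
CMP R1, 10  (cmp 8,10)
JNZ start: taken
R3=(-6)-8=-14
R3=(-14)+0=-14
R0=0&8=0
R1=8+1=9
CMP R1, 10  (cmp 9,10)
JNZ start: taken
R3=(-14)-9=-23
R3=(-23)+0=-23
R0=0&9=0
R1=9+1=10
CMP R1, 10  (cmp 10,10)
JNZ start: not taken
halt.
Total executed instructions: 34.

34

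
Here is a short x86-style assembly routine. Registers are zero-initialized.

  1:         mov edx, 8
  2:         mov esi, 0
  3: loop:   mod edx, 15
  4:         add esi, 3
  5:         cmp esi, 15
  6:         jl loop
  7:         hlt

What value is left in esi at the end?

mov edx, 8 → edx=8
mov esi, 0 → esi=0
mod edx, 15 → edx=8%15=8
add esi, 3 → esi=0+3=3
cmp esi, 15  (cmp 3,15)
jl loop: taken
mod edx, 15 → edx=8%15=8
add esi, 3 → esi=3+3=6
cmp esi, 15  (cmp 6,15)
jl loop: taken
mod edx, 15 → edx=8%15=8
add esi, 3 → esi=6+3=9
cmp esi, 15  (cmp 9,15)
jl loop: taken
mod edx, 15 → edx=8%15=8
add esi, 3 → esi=9+3=12
cmp esi, 15  (cmp 12,15)
jl loop: taken
mod edx, 15 → edx=8%15=8
add esi, 3 → esi=12+3=15
cmp esi, 15  (cmp 15,15)
jl loop: not taken
halt.

15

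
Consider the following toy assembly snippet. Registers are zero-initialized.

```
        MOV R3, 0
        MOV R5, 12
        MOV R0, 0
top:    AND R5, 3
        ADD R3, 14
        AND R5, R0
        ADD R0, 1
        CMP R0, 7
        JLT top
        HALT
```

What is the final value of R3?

98

after MOV R3, 0: R3=0
after MOV R5, 12: R5=12
after MOV R0, 0: R0=0
after AND R5, 3: R5=12&3=0
after ADD R3, 14: R3=0+14=14
after AND R5, R0: R5=0&0=0
after ADD R0, 1: R0=0+1=1
CMP R0, 7  (cmp 1,7)
JLT top: taken
after AND R5, 3: R5=0&3=0
after ADD R3, 14: R3=14+14=28
after AND R5, R0: R5=0&1=0
after ADD R0, 1: R0=1+1=2
CMP R0, 7  (cmp 2,7)
JLT top: taken
after AND R5, 3: R5=0&3=0
after ADD R3, 14: R3=28+14=42
after AND R5, R0: R5=0&2=0
after ADD R0, 1: R0=2+1=3
CMP R0, 7  (cmp 3,7)
JLT top: taken
after AND R5, 3: R5=0&3=0
after ADD R3, 14: R3=42+14=56
after AND R5, R0: R5=0&3=0
after ADD R0, 1: R0=3+1=4
CMP R0, 7  (cmp 4,7)
JLT top: taken
after AND R5, 3: R5=0&3=0
after ADD R3, 14: R3=56+14=70
after AND R5, R0: R5=0&4=0
after ADD R0, 1: R0=4+1=5
CMP R0, 7  (cmp 5,7)
JLT top: taken
after AND R5, 3: R5=0&3=0
after ADD R3, 14: R3=70+14=84
after AND R5, R0: R5=0&5=0
after ADD R0, 1: R0=5+1=6
CMP R0, 7  (cmp 6,7)
JLT top: taken
after AND R5, 3: R5=0&3=0
after ADD R3, 14: R3=84+14=98
after AND R5, R0: R5=0&6=0
after ADD R0, 1: R0=6+1=7
CMP R0, 7  (cmp 7,7)
JLT top: not taken
halt.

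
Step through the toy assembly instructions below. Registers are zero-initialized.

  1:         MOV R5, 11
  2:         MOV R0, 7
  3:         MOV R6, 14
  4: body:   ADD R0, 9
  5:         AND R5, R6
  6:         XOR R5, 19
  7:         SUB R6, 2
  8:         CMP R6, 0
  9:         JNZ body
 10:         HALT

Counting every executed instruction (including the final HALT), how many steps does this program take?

46

after MOV R5, 11: R5=11
after MOV R0, 7: R0=7
after MOV R6, 14: R6=14
after ADD R0, 9: R0=7+9=16
after AND R5, R6: R5=11&14=10
after XOR R5, 19: R5=10^19=25
after SUB R6, 2: R6=14-2=12
CMP R6, 0  (cmp 12,0)
JNZ body: taken
after ADD R0, 9: R0=16+9=25
after AND R5, R6: R5=25&12=8
after XOR R5, 19: R5=8^19=27
after SUB R6, 2: R6=12-2=10
CMP R6, 0  (cmp 10,0)
JNZ body: taken
after ADD R0, 9: R0=25+9=34
after AND R5, R6: R5=27&10=10
after XOR R5, 19: R5=10^19=25
after SUB R6, 2: R6=10-2=8
CMP R6, 0  (cmp 8,0)
JNZ body: taken
after ADD R0, 9: R0=34+9=43
after AND R5, R6: R5=25&8=8
after XOR R5, 19: R5=8^19=27
after SUB R6, 2: R6=8-2=6
CMP R6, 0  (cmp 6,0)
JNZ body: taken
after ADD R0, 9: R0=43+9=52
after AND R5, R6: R5=27&6=2
after XOR R5, 19: R5=2^19=17
after SUB R6, 2: R6=6-2=4
CMP R6, 0  (cmp 4,0)
JNZ body: taken
after ADD R0, 9: R0=52+9=61
after AND R5, R6: R5=17&4=0
after XOR R5, 19: R5=0^19=19
after SUB R6, 2: R6=4-2=2
CMP R6, 0  (cmp 2,0)
JNZ body: taken
after ADD R0, 9: R0=61+9=70
after AND R5, R6: R5=19&2=2
after XOR R5, 19: R5=2^19=17
after SUB R6, 2: R6=2-2=0
CMP R6, 0  (cmp 0,0)
JNZ body: not taken
halt.
Total executed instructions: 46.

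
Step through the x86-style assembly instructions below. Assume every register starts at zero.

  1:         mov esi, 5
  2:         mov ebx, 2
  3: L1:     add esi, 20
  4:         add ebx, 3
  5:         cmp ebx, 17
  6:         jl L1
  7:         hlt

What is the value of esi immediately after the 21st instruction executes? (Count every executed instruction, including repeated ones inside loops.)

105

mov esi, 5 → esi=5
mov ebx, 2 → ebx=2
add esi, 20 → esi=5+20=25
add ebx, 3 → ebx=2+3=5
cmp ebx, 17  (cmp 5,17)
jl L1: taken
add esi, 20 → esi=25+20=45
add ebx, 3 → ebx=5+3=8
cmp ebx, 17  (cmp 8,17)
jl L1: taken
add esi, 20 → esi=45+20=65
add ebx, 3 → ebx=8+3=11
cmp ebx, 17  (cmp 11,17)
jl L1: taken
add esi, 20 → esi=65+20=85
add ebx, 3 → ebx=11+3=14
cmp ebx, 17  (cmp 14,17)
jl L1: taken
add esi, 20 → esi=85+20=105
add ebx, 3 → ebx=14+3=17
cmp ebx, 17  (cmp 17,17)
After step 21: esi = 105.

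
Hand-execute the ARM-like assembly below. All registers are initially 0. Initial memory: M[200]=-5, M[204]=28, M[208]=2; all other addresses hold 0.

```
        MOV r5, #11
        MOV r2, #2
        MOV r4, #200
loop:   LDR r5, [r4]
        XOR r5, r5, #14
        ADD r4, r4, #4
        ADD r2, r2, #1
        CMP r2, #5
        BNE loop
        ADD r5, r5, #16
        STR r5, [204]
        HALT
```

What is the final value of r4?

212

r5=11
r2=2
r4=200
r5=M[200]=-5
r5=(-5)^14=-11
r4=200+4=204
r2=2+1=3
CMP r2, #5  (cmp 3,5)
BNE loop: taken
r5=M[204]=28
r5=28^14=18
r4=204+4=208
r2=3+1=4
CMP r2, #5  (cmp 4,5)
BNE loop: taken
r5=M[208]=2
r5=2^14=12
r4=208+4=212
r2=4+1=5
CMP r2, #5  (cmp 5,5)
BNE loop: not taken
r5=12+16=28
STR r5, [204] → M[204]=28
halt.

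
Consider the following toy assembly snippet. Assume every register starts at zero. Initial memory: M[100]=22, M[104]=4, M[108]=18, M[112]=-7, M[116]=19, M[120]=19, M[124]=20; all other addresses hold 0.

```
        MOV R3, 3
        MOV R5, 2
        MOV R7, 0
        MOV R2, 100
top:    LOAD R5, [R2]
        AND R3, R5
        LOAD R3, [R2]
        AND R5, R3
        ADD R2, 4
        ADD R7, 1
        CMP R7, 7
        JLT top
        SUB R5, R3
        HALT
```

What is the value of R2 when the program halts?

after MOV R3, 3: R3=3
after MOV R5, 2: R5=2
after MOV R7, 0: R7=0
after MOV R2, 100: R2=100
after LOAD R5, [R2]: R5=M[100]=22
after AND R3, R5: R3=3&22=2
after LOAD R3, [R2]: R3=M[100]=22
after AND R5, R3: R5=22&22=22
after ADD R2, 4: R2=100+4=104
after ADD R7, 1: R7=0+1=1
CMP R7, 7  (cmp 1,7)
JLT top: taken
after LOAD R5, [R2]: R5=M[104]=4
after AND R3, R5: R3=22&4=4
after LOAD R3, [R2]: R3=M[104]=4
after AND R5, R3: R5=4&4=4
after ADD R2, 4: R2=104+4=108
after ADD R7, 1: R7=1+1=2
CMP R7, 7  (cmp 2,7)
JLT top: taken
after LOAD R5, [R2]: R5=M[108]=18
after AND R3, R5: R3=4&18=0
after LOAD R3, [R2]: R3=M[108]=18
after AND R5, R3: R5=18&18=18
after ADD R2, 4: R2=108+4=112
after ADD R7, 1: R7=2+1=3
CMP R7, 7  (cmp 3,7)
JLT top: taken
after LOAD R5, [R2]: R5=M[112]=-7
after AND R3, R5: R3=18&(-7)=16
after LOAD R3, [R2]: R3=M[112]=-7
after AND R5, R3: R5=(-7)&(-7)=-7
after ADD R2, 4: R2=112+4=116
after ADD R7, 1: R7=3+1=4
CMP R7, 7  (cmp 4,7)
JLT top: taken
after LOAD R5, [R2]: R5=M[116]=19
after AND R3, R5: R3=(-7)&19=17
after LOAD R3, [R2]: R3=M[116]=19
after AND R5, R3: R5=19&19=19
after ADD R2, 4: R2=116+4=120
after ADD R7, 1: R7=4+1=5
CMP R7, 7  (cmp 5,7)
JLT top: taken
after LOAD R5, [R2]: R5=M[120]=19
after AND R3, R5: R3=19&19=19
after LOAD R3, [R2]: R3=M[120]=19
after AND R5, R3: R5=19&19=19
after ADD R2, 4: R2=120+4=124
after ADD R7, 1: R7=5+1=6
CMP R7, 7  (cmp 6,7)
JLT top: taken
after LOAD R5, [R2]: R5=M[124]=20
after AND R3, R5: R3=19&20=16
after LOAD R3, [R2]: R3=M[124]=20
after AND R5, R3: R5=20&20=20
after ADD R2, 4: R2=124+4=128
after ADD R7, 1: R7=6+1=7
CMP R7, 7  (cmp 7,7)
JLT top: not taken
after SUB R5, R3: R5=20-20=0
halt.

128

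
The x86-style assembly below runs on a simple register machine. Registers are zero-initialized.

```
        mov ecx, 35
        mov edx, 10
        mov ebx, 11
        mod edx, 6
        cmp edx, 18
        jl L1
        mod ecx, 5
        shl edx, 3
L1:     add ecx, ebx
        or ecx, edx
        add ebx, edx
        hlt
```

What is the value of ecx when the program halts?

46

after mov ecx, 35: ecx=35
after mov edx, 10: edx=10
after mov ebx, 11: ebx=11
after mod edx, 6: edx=10%6=4
cmp edx, 18  (cmp 4,18)
jl L1: taken
after add ecx, ebx: ecx=35+11=46
after or ecx, edx: ecx=46|4=46
after add ebx, edx: ebx=11+4=15
halt.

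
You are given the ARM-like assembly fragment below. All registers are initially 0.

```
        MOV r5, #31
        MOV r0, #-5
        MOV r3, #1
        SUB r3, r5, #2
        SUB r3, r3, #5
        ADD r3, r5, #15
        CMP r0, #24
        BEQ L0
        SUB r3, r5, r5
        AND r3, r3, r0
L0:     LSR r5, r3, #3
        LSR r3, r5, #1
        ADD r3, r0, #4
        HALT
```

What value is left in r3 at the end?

-1

after MOV r5, #31: r5=31
after MOV r0, #-5: r0=-5
after MOV r3, #1: r3=1
after SUB r3, r5, #2: r3=31-2=29
after SUB r3, r3, #5: r3=29-5=24
after ADD r3, r5, #15: r3=31+15=46
CMP r0, #24  (cmp -5,24)
BEQ L0: not taken
after SUB r3, r5, r5: r3=31-31=0
after AND r3, r3, r0: r3=0&(-5)=0
after LSR r5, r3, #3: r5=0>>3=0
after LSR r3, r5, #1: r3=0>>1=0
after ADD r3, r0, #4: r3=(-5)+4=-1
halt.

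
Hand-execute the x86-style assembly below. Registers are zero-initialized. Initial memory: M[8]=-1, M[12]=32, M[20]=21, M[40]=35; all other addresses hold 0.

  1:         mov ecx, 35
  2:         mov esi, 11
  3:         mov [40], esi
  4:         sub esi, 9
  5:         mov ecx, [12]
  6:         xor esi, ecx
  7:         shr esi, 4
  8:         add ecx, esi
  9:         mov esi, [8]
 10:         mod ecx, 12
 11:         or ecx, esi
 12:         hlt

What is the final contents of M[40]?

11

ecx=35
esi=11
mov [40], esi → M[40]=11
esi=11-9=2
ecx=M[12]=32
esi=2^32=34
esi=34>>4=2
ecx=32+2=34
esi=M[8]=-1
ecx=34%12=10
ecx=10|(-1)=-1
halt.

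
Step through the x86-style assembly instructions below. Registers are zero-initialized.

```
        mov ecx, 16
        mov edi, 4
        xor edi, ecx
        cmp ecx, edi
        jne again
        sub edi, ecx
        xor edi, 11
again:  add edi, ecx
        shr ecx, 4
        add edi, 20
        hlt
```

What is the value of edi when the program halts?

ecx=16
edi=4
edi=4^16=20
cmp ecx, edi  (cmp 16,20)
jne again: taken
edi=20+16=36
ecx=16>>4=1
edi=36+20=56
halt.

56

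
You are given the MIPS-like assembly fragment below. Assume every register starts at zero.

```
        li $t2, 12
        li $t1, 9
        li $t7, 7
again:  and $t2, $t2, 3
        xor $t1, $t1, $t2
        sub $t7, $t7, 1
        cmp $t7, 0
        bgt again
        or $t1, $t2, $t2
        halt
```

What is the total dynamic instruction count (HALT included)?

after li $t2, 12: $t2=12
after li $t1, 9: $t1=9
after li $t7, 7: $t7=7
after and $t2, $t2, 3: $t2=12&3=0
after xor $t1, $t1, $t2: $t1=9^0=9
after sub $t7, $t7, 1: $t7=7-1=6
cmp $t7, 0  (cmp 6,0)
bgt again: taken
after and $t2, $t2, 3: $t2=0&3=0
after xor $t1, $t1, $t2: $t1=9^0=9
after sub $t7, $t7, 1: $t7=6-1=5
cmp $t7, 0  (cmp 5,0)
bgt again: taken
after and $t2, $t2, 3: $t2=0&3=0
after xor $t1, $t1, $t2: $t1=9^0=9
after sub $t7, $t7, 1: $t7=5-1=4
cmp $t7, 0  (cmp 4,0)
bgt again: taken
after and $t2, $t2, 3: $t2=0&3=0
after xor $t1, $t1, $t2: $t1=9^0=9
after sub $t7, $t7, 1: $t7=4-1=3
cmp $t7, 0  (cmp 3,0)
bgt again: taken
after and $t2, $t2, 3: $t2=0&3=0
after xor $t1, $t1, $t2: $t1=9^0=9
after sub $t7, $t7, 1: $t7=3-1=2
cmp $t7, 0  (cmp 2,0)
bgt again: taken
after and $t2, $t2, 3: $t2=0&3=0
after xor $t1, $t1, $t2: $t1=9^0=9
after sub $t7, $t7, 1: $t7=2-1=1
cmp $t7, 0  (cmp 1,0)
bgt again: taken
after and $t2, $t2, 3: $t2=0&3=0
after xor $t1, $t1, $t2: $t1=9^0=9
after sub $t7, $t7, 1: $t7=1-1=0
cmp $t7, 0  (cmp 0,0)
bgt again: not taken
after or $t1, $t2, $t2: $t1=0|0=0
halt.
Total executed instructions: 40.

40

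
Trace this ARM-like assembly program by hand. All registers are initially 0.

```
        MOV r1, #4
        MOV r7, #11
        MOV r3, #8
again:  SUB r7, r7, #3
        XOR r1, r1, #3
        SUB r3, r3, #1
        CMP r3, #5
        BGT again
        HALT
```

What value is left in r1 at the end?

7

r1=4
r7=11
r3=8
r7=11-3=8
r1=4^3=7
r3=8-1=7
CMP r3, #5  (cmp 7,5)
BGT again: taken
r7=8-3=5
r1=7^3=4
r3=7-1=6
CMP r3, #5  (cmp 6,5)
BGT again: taken
r7=5-3=2
r1=4^3=7
r3=6-1=5
CMP r3, #5  (cmp 5,5)
BGT again: not taken
halt.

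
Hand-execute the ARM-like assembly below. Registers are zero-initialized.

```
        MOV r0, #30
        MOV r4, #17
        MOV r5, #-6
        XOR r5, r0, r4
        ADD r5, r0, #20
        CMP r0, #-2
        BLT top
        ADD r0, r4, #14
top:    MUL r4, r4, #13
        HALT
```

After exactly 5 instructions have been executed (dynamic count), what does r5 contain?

r0=30
r4=17
r5=-6
r5=30^17=15
r5=30+20=50
After step 5: r5 = 50.

50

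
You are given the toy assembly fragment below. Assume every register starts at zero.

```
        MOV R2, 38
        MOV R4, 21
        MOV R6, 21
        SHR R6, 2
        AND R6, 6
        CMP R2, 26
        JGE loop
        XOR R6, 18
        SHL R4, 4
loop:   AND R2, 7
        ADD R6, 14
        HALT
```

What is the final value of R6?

18

after MOV R2, 38: R2=38
after MOV R4, 21: R4=21
after MOV R6, 21: R6=21
after SHR R6, 2: R6=21>>2=5
after AND R6, 6: R6=5&6=4
CMP R2, 26  (cmp 38,26)
JGE loop: taken
after AND R2, 7: R2=38&7=6
after ADD R6, 14: R6=4+14=18
halt.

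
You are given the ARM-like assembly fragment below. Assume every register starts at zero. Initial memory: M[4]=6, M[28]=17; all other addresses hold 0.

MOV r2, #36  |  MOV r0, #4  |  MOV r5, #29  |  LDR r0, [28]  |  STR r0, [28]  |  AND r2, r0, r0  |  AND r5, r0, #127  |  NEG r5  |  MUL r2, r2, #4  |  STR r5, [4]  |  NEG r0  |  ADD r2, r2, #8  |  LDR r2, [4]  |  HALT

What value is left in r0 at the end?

r2=36
r0=4
r5=29
r0=M[28]=17
STR r0, [28] → M[28]=17
r2=17&17=17
r5=17&127=17
r5=-(17)=-17
r2=17*4=68
STR r5, [4] → M[4]=-17
r0=-(17)=-17
r2=68+8=76
r2=M[4]=-17
halt.

-17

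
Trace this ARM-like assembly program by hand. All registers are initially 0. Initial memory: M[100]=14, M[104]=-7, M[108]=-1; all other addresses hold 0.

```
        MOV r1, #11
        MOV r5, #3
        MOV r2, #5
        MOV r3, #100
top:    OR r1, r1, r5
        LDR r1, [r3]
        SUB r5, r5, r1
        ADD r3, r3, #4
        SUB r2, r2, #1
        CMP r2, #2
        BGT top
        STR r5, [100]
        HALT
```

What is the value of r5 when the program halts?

r1=11
r5=3
r2=5
r3=100
r1=11|3=11
r1=M[100]=14
r5=3-14=-11
r3=100+4=104
r2=5-1=4
CMP r2, #2  (cmp 4,2)
BGT top: taken
r1=14|(-11)=-1
r1=M[104]=-7
r5=(-11)-(-7)=-4
r3=104+4=108
r2=4-1=3
CMP r2, #2  (cmp 3,2)
BGT top: taken
r1=(-7)|(-4)=-3
r1=M[108]=-1
r5=(-4)-(-1)=-3
r3=108+4=112
r2=3-1=2
CMP r2, #2  (cmp 2,2)
BGT top: not taken
STR r5, [100] → M[100]=-3
halt.

-3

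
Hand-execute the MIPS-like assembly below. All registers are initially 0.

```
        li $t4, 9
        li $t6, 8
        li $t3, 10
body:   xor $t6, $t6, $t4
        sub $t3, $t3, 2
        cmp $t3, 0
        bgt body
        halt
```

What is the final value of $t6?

1

after li $t4, 9: $t4=9
after li $t6, 8: $t6=8
after li $t3, 10: $t3=10
after xor $t6, $t6, $t4: $t6=8^9=1
after sub $t3, $t3, 2: $t3=10-2=8
cmp $t3, 0  (cmp 8,0)
bgt body: taken
after xor $t6, $t6, $t4: $t6=1^9=8
after sub $t3, $t3, 2: $t3=8-2=6
cmp $t3, 0  (cmp 6,0)
bgt body: taken
after xor $t6, $t6, $t4: $t6=8^9=1
after sub $t3, $t3, 2: $t3=6-2=4
cmp $t3, 0  (cmp 4,0)
bgt body: taken
after xor $t6, $t6, $t4: $t6=1^9=8
after sub $t3, $t3, 2: $t3=4-2=2
cmp $t3, 0  (cmp 2,0)
bgt body: taken
after xor $t6, $t6, $t4: $t6=8^9=1
after sub $t3, $t3, 2: $t3=2-2=0
cmp $t3, 0  (cmp 0,0)
bgt body: not taken
halt.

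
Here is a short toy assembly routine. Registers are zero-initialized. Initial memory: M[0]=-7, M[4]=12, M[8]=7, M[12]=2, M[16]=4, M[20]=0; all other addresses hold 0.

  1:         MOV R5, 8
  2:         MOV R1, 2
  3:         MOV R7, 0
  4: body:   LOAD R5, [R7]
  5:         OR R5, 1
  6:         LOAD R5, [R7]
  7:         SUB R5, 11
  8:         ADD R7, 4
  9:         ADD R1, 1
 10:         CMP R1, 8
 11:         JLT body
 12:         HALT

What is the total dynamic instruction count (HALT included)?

52

R5=8
R1=2
R7=0
R5=M[0]=-7
R5=(-7)|1=-7
R5=M[0]=-7
R5=(-7)-11=-18
R7=0+4=4
R1=2+1=3
CMP R1, 8  (cmp 3,8)
JLT body: taken
R5=M[4]=12
R5=12|1=13
R5=M[4]=12
R5=12-11=1
R7=4+4=8
R1=3+1=4
CMP R1, 8  (cmp 4,8)
JLT body: taken
R5=M[8]=7
R5=7|1=7
R5=M[8]=7
R5=7-11=-4
R7=8+4=12
R1=4+1=5
CMP R1, 8  (cmp 5,8)
JLT body: taken
R5=M[12]=2
R5=2|1=3
R5=M[12]=2
R5=2-11=-9
R7=12+4=16
R1=5+1=6
CMP R1, 8  (cmp 6,8)
JLT body: taken
R5=M[16]=4
R5=4|1=5
R5=M[16]=4
R5=4-11=-7
R7=16+4=20
R1=6+1=7
CMP R1, 8  (cmp 7,8)
JLT body: taken
R5=M[20]=0
R5=0|1=1
R5=M[20]=0
R5=0-11=-11
R7=20+4=24
R1=7+1=8
CMP R1, 8  (cmp 8,8)
JLT body: not taken
halt.
Total executed instructions: 52.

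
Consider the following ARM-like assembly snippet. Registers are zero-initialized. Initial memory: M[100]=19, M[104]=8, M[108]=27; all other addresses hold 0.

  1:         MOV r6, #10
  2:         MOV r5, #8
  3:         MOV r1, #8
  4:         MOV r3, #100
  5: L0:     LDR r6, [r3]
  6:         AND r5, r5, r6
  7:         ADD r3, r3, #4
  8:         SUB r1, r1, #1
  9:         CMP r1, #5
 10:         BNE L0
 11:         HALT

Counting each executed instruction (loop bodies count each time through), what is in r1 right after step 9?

after MOV r6, #10: r6=10
after MOV r5, #8: r5=8
after MOV r1, #8: r1=8
after MOV r3, #100: r3=100
after LDR r6, [r3]: r6=M[100]=19
after AND r5, r5, r6: r5=8&19=0
after ADD r3, r3, #4: r3=100+4=104
after SUB r1, r1, #1: r1=8-1=7
CMP r1, #5  (cmp 7,5)
After step 9: r1 = 7.

7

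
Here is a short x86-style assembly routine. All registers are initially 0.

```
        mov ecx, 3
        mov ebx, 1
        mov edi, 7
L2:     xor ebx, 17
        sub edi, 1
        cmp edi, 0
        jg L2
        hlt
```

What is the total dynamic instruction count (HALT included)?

after mov ecx, 3: ecx=3
after mov ebx, 1: ebx=1
after mov edi, 7: edi=7
after xor ebx, 17: ebx=1^17=16
after sub edi, 1: edi=7-1=6
cmp edi, 0  (cmp 6,0)
jg L2: taken
after xor ebx, 17: ebx=16^17=1
after sub edi, 1: edi=6-1=5
cmp edi, 0  (cmp 5,0)
jg L2: taken
after xor ebx, 17: ebx=1^17=16
after sub edi, 1: edi=5-1=4
cmp edi, 0  (cmp 4,0)
jg L2: taken
after xor ebx, 17: ebx=16^17=1
after sub edi, 1: edi=4-1=3
cmp edi, 0  (cmp 3,0)
jg L2: taken
after xor ebx, 17: ebx=1^17=16
after sub edi, 1: edi=3-1=2
cmp edi, 0  (cmp 2,0)
jg L2: taken
after xor ebx, 17: ebx=16^17=1
after sub edi, 1: edi=2-1=1
cmp edi, 0  (cmp 1,0)
jg L2: taken
after xor ebx, 17: ebx=1^17=16
after sub edi, 1: edi=1-1=0
cmp edi, 0  (cmp 0,0)
jg L2: not taken
halt.
Total executed instructions: 32.

32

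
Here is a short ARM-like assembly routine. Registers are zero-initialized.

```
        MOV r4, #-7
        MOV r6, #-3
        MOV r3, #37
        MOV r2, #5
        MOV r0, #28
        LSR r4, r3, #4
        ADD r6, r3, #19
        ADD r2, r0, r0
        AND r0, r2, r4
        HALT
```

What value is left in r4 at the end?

r4=-7
r6=-3
r3=37
r2=5
r0=28
r4=37>>4=2
r6=37+19=56
r2=28+28=56
r0=56&2=0
halt.

2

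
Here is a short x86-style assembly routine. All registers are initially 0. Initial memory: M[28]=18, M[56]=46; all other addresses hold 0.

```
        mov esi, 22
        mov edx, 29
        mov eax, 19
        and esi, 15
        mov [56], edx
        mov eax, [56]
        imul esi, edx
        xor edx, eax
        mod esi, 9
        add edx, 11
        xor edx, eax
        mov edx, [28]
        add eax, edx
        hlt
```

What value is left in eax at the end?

47

esi=22
edx=29
eax=19
esi=22&15=6
mov [56], edx → M[56]=29
eax=M[56]=29
esi=6*29=174
edx=29^29=0
esi=174%9=3
edx=0+11=11
edx=11^29=22
edx=M[28]=18
eax=29+18=47
halt.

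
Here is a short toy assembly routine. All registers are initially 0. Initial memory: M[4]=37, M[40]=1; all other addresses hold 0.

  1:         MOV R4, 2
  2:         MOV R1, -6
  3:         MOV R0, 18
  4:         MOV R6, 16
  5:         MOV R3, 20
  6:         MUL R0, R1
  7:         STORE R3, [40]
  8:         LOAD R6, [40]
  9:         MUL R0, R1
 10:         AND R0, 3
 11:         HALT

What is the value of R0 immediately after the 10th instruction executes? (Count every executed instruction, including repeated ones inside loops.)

R4=2
R1=-6
R0=18
R6=16
R3=20
R0=18*(-6)=-108
STORE R3, [40] → M[40]=20
R6=M[40]=20
R0=(-108)*(-6)=648
R0=648&3=0
After step 10: R0 = 0.

0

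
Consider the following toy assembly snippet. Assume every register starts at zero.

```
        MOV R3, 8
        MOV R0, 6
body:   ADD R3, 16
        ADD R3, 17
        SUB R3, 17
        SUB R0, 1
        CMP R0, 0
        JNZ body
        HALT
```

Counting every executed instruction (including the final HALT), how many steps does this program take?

39

after MOV R3, 8: R3=8
after MOV R0, 6: R0=6
after ADD R3, 16: R3=8+16=24
after ADD R3, 17: R3=24+17=41
after SUB R3, 17: R3=41-17=24
after SUB R0, 1: R0=6-1=5
CMP R0, 0  (cmp 5,0)
JNZ body: taken
after ADD R3, 16: R3=24+16=40
after ADD R3, 17: R3=40+17=57
after SUB R3, 17: R3=57-17=40
after SUB R0, 1: R0=5-1=4
CMP R0, 0  (cmp 4,0)
JNZ body: taken
after ADD R3, 16: R3=40+16=56
after ADD R3, 17: R3=56+17=73
after SUB R3, 17: R3=73-17=56
after SUB R0, 1: R0=4-1=3
CMP R0, 0  (cmp 3,0)
JNZ body: taken
after ADD R3, 16: R3=56+16=72
after ADD R3, 17: R3=72+17=89
after SUB R3, 17: R3=89-17=72
after SUB R0, 1: R0=3-1=2
CMP R0, 0  (cmp 2,0)
JNZ body: taken
after ADD R3, 16: R3=72+16=88
after ADD R3, 17: R3=88+17=105
after SUB R3, 17: R3=105-17=88
after SUB R0, 1: R0=2-1=1
CMP R0, 0  (cmp 1,0)
JNZ body: taken
after ADD R3, 16: R3=88+16=104
after ADD R3, 17: R3=104+17=121
after SUB R3, 17: R3=121-17=104
after SUB R0, 1: R0=1-1=0
CMP R0, 0  (cmp 0,0)
JNZ body: not taken
halt.
Total executed instructions: 39.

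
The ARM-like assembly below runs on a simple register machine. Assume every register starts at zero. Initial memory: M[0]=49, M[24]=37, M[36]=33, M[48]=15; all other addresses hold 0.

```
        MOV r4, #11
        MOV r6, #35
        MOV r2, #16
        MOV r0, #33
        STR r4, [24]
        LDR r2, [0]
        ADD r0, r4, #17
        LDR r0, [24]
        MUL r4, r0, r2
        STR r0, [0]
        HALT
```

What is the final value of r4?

539

r4=11
r6=35
r2=16
r0=33
STR r4, [24] → M[24]=11
r2=M[0]=49
r0=11+17=28
r0=M[24]=11
r4=11*49=539
STR r0, [0] → M[0]=11
halt.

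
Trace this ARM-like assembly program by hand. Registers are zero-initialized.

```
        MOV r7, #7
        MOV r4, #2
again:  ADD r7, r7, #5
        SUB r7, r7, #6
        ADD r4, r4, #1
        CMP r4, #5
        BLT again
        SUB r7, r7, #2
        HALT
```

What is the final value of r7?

MOV r7, #7 → r7=7
MOV r4, #2 → r4=2
ADD r7, r7, #5 → r7=7+5=12
SUB r7, r7, #6 → r7=12-6=6
ADD r4, r4, #1 → r4=2+1=3
CMP r4, #5  (cmp 3,5)
BLT again: taken
ADD r7, r7, #5 → r7=6+5=11
SUB r7, r7, #6 → r7=11-6=5
ADD r4, r4, #1 → r4=3+1=4
CMP r4, #5  (cmp 4,5)
BLT again: taken
ADD r7, r7, #5 → r7=5+5=10
SUB r7, r7, #6 → r7=10-6=4
ADD r4, r4, #1 → r4=4+1=5
CMP r4, #5  (cmp 5,5)
BLT again: not taken
SUB r7, r7, #2 → r7=4-2=2
halt.

2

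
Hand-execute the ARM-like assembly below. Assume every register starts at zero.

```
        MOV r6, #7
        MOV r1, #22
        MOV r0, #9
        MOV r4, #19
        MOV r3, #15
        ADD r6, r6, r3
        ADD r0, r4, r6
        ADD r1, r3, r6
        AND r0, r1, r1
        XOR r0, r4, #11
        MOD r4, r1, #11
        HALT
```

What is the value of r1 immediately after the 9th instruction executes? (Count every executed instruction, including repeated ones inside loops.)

37

after MOV r6, #7: r6=7
after MOV r1, #22: r1=22
after MOV r0, #9: r0=9
after MOV r4, #19: r4=19
after MOV r3, #15: r3=15
after ADD r6, r6, r3: r6=7+15=22
after ADD r0, r4, r6: r0=19+22=41
after ADD r1, r3, r6: r1=15+22=37
after AND r0, r1, r1: r0=37&37=37
After step 9: r1 = 37.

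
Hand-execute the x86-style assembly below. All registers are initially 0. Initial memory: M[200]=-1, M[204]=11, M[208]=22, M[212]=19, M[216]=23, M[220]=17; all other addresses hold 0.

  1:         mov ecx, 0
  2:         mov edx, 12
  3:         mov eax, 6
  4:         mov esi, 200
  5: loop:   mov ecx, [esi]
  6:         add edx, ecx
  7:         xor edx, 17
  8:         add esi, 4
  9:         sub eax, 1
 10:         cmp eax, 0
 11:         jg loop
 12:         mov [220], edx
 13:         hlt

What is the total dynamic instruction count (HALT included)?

after mov ecx, 0: ecx=0
after mov edx, 12: edx=12
after mov eax, 6: eax=6
after mov esi, 200: esi=200
after mov ecx, [esi]: ecx=M[200]=-1
after add edx, ecx: edx=12+(-1)=11
after xor edx, 17: edx=11^17=26
after add esi, 4: esi=200+4=204
after sub eax, 1: eax=6-1=5
cmp eax, 0  (cmp 5,0)
jg loop: taken
after mov ecx, [esi]: ecx=M[204]=11
after add edx, ecx: edx=26+11=37
after xor edx, 17: edx=37^17=52
after add esi, 4: esi=204+4=208
after sub eax, 1: eax=5-1=4
cmp eax, 0  (cmp 4,0)
jg loop: taken
after mov ecx, [esi]: ecx=M[208]=22
after add edx, ecx: edx=52+22=74
after xor edx, 17: edx=74^17=91
after add esi, 4: esi=208+4=212
after sub eax, 1: eax=4-1=3
cmp eax, 0  (cmp 3,0)
jg loop: taken
after mov ecx, [esi]: ecx=M[212]=19
after add edx, ecx: edx=91+19=110
after xor edx, 17: edx=110^17=127
after add esi, 4: esi=212+4=216
after sub eax, 1: eax=3-1=2
cmp eax, 0  (cmp 2,0)
jg loop: taken
after mov ecx, [esi]: ecx=M[216]=23
after add edx, ecx: edx=127+23=150
after xor edx, 17: edx=150^17=135
after add esi, 4: esi=216+4=220
after sub eax, 1: eax=2-1=1
cmp eax, 0  (cmp 1,0)
jg loop: taken
after mov ecx, [esi]: ecx=M[220]=17
after add edx, ecx: edx=135+17=152
after xor edx, 17: edx=152^17=137
after add esi, 4: esi=220+4=224
after sub eax, 1: eax=1-1=0
cmp eax, 0  (cmp 0,0)
jg loop: not taken
mov [220], edx → M[220]=137
halt.
Total executed instructions: 48.

48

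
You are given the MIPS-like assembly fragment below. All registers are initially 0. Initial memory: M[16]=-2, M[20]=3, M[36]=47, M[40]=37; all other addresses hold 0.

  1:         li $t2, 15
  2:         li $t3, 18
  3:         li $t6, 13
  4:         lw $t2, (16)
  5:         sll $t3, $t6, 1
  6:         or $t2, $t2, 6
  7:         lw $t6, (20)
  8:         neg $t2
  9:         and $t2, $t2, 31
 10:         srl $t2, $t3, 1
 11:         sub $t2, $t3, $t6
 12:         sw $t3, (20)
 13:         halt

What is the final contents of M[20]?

li $t2, 15 → $t2=15
li $t3, 18 → $t3=18
li $t6, 13 → $t6=13
lw $t2, (16) → $t2=M[16]=-2
sll $t3, $t6, 1 → $t3=13<<1=26
or $t2, $t2, 6 → $t2=(-2)|6=-2
lw $t6, (20) → $t6=M[20]=3
neg $t2 → $t2=-(-2)=2
and $t2, $t2, 31 → $t2=2&31=2
srl $t2, $t3, 1 → $t2=26>>1=13
sub $t2, $t3, $t6 → $t2=26-3=23
sw $t3, (20) → M[20]=26
halt.

26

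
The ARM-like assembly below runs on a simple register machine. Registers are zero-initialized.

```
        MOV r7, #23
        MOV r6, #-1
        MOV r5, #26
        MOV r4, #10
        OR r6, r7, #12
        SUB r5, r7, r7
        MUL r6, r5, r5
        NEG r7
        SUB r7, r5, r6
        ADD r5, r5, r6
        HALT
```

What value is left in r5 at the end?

0

after MOV r7, #23: r7=23
after MOV r6, #-1: r6=-1
after MOV r5, #26: r5=26
after MOV r4, #10: r4=10
after OR r6, r7, #12: r6=23|12=31
after SUB r5, r7, r7: r5=23-23=0
after MUL r6, r5, r5: r6=0*0=0
after NEG r7: r7=-(23)=-23
after SUB r7, r5, r6: r7=0-0=0
after ADD r5, r5, r6: r5=0+0=0
halt.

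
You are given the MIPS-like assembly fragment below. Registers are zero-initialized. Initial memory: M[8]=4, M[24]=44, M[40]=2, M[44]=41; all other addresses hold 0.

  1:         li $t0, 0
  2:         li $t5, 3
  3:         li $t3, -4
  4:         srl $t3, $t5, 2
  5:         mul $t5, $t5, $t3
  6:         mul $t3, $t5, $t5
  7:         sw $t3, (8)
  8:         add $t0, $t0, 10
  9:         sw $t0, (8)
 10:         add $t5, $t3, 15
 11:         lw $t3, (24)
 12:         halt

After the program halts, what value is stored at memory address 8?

10

$t0=0
$t5=3
$t3=-4
$t3=3>>2=0
$t5=3*0=0
$t3=0*0=0
sw $t3, (8) → M[8]=0
$t0=0+10=10
sw $t0, (8) → M[8]=10
$t5=0+15=15
$t3=M[24]=44
halt.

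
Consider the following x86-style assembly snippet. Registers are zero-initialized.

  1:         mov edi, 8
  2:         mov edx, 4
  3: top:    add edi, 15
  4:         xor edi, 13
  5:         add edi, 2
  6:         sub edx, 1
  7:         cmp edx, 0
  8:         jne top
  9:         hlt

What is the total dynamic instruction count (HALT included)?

27

mov edi, 8 → edi=8
mov edx, 4 → edx=4
add edi, 15 → edi=8+15=23
xor edi, 13 → edi=23^13=26
add edi, 2 → edi=26+2=28
sub edx, 1 → edx=4-1=3
cmp edx, 0  (cmp 3,0)
jne top: taken
add edi, 15 → edi=28+15=43
xor edi, 13 → edi=43^13=38
add edi, 2 → edi=38+2=40
sub edx, 1 → edx=3-1=2
cmp edx, 0  (cmp 2,0)
jne top: taken
add edi, 15 → edi=40+15=55
xor edi, 13 → edi=55^13=58
add edi, 2 → edi=58+2=60
sub edx, 1 → edx=2-1=1
cmp edx, 0  (cmp 1,0)
jne top: taken
add edi, 15 → edi=60+15=75
xor edi, 13 → edi=75^13=70
add edi, 2 → edi=70+2=72
sub edx, 1 → edx=1-1=0
cmp edx, 0  (cmp 0,0)
jne top: not taken
halt.
Total executed instructions: 27.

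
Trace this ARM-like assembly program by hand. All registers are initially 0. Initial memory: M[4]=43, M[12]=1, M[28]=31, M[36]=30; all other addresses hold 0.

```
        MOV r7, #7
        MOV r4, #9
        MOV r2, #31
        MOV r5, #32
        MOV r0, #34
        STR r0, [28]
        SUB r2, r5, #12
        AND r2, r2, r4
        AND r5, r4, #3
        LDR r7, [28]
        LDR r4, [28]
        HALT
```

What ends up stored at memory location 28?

MOV r7, #7 → r7=7
MOV r4, #9 → r4=9
MOV r2, #31 → r2=31
MOV r5, #32 → r5=32
MOV r0, #34 → r0=34
STR r0, [28] → M[28]=34
SUB r2, r5, #12 → r2=32-12=20
AND r2, r2, r4 → r2=20&9=0
AND r5, r4, #3 → r5=9&3=1
LDR r7, [28] → r7=M[28]=34
LDR r4, [28] → r4=M[28]=34
halt.

34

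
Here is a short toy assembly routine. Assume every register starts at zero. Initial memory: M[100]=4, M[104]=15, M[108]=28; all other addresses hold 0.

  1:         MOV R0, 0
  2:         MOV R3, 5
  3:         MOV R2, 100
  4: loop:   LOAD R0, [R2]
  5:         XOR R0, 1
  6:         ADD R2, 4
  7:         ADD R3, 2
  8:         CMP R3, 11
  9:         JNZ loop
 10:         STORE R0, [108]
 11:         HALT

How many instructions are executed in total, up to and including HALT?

R0=0
R3=5
R2=100
R0=M[100]=4
R0=4^1=5
R2=100+4=104
R3=5+2=7
CMP R3, 11  (cmp 7,11)
JNZ loop: taken
R0=M[104]=15
R0=15^1=14
R2=104+4=108
R3=7+2=9
CMP R3, 11  (cmp 9,11)
JNZ loop: taken
R0=M[108]=28
R0=28^1=29
R2=108+4=112
R3=9+2=11
CMP R3, 11  (cmp 11,11)
JNZ loop: not taken
STORE R0, [108] → M[108]=29
halt.
Total executed instructions: 23.

23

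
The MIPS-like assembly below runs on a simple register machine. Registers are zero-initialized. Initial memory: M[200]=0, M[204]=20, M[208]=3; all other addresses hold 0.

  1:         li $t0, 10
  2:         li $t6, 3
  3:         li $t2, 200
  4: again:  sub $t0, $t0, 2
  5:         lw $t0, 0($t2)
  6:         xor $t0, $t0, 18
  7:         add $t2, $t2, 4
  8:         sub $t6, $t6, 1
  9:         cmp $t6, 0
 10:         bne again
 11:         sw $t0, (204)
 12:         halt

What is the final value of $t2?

li $t0, 10 → $t0=10
li $t6, 3 → $t6=3
li $t2, 200 → $t2=200
sub $t0, $t0, 2 → $t0=10-2=8
lw $t0, 0($t2) → $t0=M[200]=0
xor $t0, $t0, 18 → $t0=0^18=18
add $t2, $t2, 4 → $t2=200+4=204
sub $t6, $t6, 1 → $t6=3-1=2
cmp $t6, 0  (cmp 2,0)
bne again: taken
sub $t0, $t0, 2 → $t0=18-2=16
lw $t0, 0($t2) → $t0=M[204]=20
xor $t0, $t0, 18 → $t0=20^18=6
add $t2, $t2, 4 → $t2=204+4=208
sub $t6, $t6, 1 → $t6=2-1=1
cmp $t6, 0  (cmp 1,0)
bne again: taken
sub $t0, $t0, 2 → $t0=6-2=4
lw $t0, 0($t2) → $t0=M[208]=3
xor $t0, $t0, 18 → $t0=3^18=17
add $t2, $t2, 4 → $t2=208+4=212
sub $t6, $t6, 1 → $t6=1-1=0
cmp $t6, 0  (cmp 0,0)
bne again: not taken
sw $t0, (204) → M[204]=17
halt.

212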